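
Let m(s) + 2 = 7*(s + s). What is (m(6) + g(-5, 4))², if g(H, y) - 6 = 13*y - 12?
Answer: 16384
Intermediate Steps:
g(H, y) = -6 + 13*y (g(H, y) = 6 + (13*y - 12) = 6 + (-12 + 13*y) = -6 + 13*y)
m(s) = -2 + 14*s (m(s) = -2 + 7*(s + s) = -2 + 7*(2*s) = -2 + 14*s)
(m(6) + g(-5, 4))² = ((-2 + 14*6) + (-6 + 13*4))² = ((-2 + 84) + (-6 + 52))² = (82 + 46)² = 128² = 16384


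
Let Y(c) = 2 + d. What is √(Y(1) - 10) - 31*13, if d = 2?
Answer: -403 + I*√6 ≈ -403.0 + 2.4495*I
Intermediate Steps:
Y(c) = 4 (Y(c) = 2 + 2 = 4)
√(Y(1) - 10) - 31*13 = √(4 - 10) - 31*13 = √(-6) - 403 = I*√6 - 403 = -403 + I*√6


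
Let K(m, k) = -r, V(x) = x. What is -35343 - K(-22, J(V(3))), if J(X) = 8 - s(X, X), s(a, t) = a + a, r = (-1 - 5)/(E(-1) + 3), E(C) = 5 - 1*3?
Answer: -176721/5 ≈ -35344.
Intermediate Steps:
E(C) = 2 (E(C) = 5 - 3 = 2)
r = -6/5 (r = (-1 - 5)/(2 + 3) = -6/5 ≈ -1.2000)
s(a, t) = 2*a
J(X) = 8 - 2*X
K(m, k) = 6/5 (K(m, k) = -1*(-6/5) = 6/5)
-35343 - K(-22, J(V(3))) = -35343 - 1*6/5 = -35343 - 6/5 = -176721/5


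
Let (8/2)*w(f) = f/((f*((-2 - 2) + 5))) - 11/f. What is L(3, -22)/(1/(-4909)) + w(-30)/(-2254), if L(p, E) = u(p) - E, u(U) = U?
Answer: -33194658041/270480 ≈ -1.2273e+5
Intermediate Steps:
w(f) = 1/4 - 11/(4*f) (w(f) = (f/((f*((-2 - 2) + 5))) - 11/f)/4 = (f/((f*(-4 + 5))) - 11/f)/4 = (f/((f*1)) - 11/f)/4 = (f/f - 11/f)/4 = (1 - 11/f)/4 = 1/4 - 11/(4*f))
L(p, E) = p - E
L(3, -22)/(1/(-4909)) + w(-30)/(-2254) = (3 - 1*(-22))/(1/(-4909)) + ((1/4)*(-11 - 30)/(-30))/(-2254) = (3 + 22)/(-1/4909) + ((1/4)*(-1/30)*(-41))*(-1/2254) = 25*(-4909) + (41/120)*(-1/2254) = -122725 - 41/270480 = -33194658041/270480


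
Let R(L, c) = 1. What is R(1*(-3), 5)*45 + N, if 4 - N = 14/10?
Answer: 238/5 ≈ 47.600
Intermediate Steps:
N = 13/5 (N = 4 - 14/10 = 4 - 1*7/5 = 4 - 7/5 = 13/5 ≈ 2.6000)
R(1*(-3), 5)*45 + N = 1*45 + 13/5 = 45 + 13/5 = 238/5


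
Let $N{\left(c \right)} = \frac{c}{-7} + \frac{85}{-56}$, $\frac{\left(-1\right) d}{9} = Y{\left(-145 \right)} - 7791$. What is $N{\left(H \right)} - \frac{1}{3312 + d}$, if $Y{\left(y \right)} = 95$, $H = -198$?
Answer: $\frac{277529}{10368} \approx 26.768$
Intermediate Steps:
$d = 69264$ ($d = - 9 \left(95 - 7791\right) = \left(-9\right) \left(-7696\right) = 69264$)
$N{\left(c \right)} = - \frac{85}{56} - \frac{c}{7}$ ($N{\left(c \right)} = c \left(- \frac{1}{7}\right) + 85 \left(- \frac{1}{56}\right) = - \frac{c}{7} - \frac{85}{56} = - \frac{85}{56} - \frac{c}{7}$)
$N{\left(H \right)} - \frac{1}{3312 + d} = \left(- \frac{85}{56} - - \frac{198}{7}\right) - \frac{1}{3312 + 69264} = \left(- \frac{85}{56} + \frac{198}{7}\right) - \frac{1}{72576} = \frac{1499}{56} - \frac{1}{72576} = \frac{277529}{10368}$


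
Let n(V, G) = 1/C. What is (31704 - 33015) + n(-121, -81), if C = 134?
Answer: -175673/134 ≈ -1311.0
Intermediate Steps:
n(V, G) = 1/134
(31704 - 33015) + n(-121, -81) = (31704 - 33015) + 1/134 = -1311 + 1/134 = -175673/134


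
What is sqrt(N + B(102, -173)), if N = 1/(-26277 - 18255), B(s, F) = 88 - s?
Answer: I*sqrt(771206413)/7422 ≈ 3.7417*I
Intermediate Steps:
N = -1/44532 (N = 1/(-44532) = -1/44532 ≈ -2.2456e-5)
sqrt(N + B(102, -173)) = sqrt(-1/44532 + (88 - 1*102)) = sqrt(-1/44532 + (88 - 102)) = sqrt(-1/44532 - 14) = sqrt(-623449/44532) = I*sqrt(771206413)/7422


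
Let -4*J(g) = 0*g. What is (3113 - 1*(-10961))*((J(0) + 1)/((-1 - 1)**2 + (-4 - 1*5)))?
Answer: -14074/5 ≈ -2814.8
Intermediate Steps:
J(g) = 0 (J(g) = -0*g = -1/4*0 = 0)
(3113 - 1*(-10961))*((J(0) + 1)/((-1 - 1)**2 + (-4 - 1*5))) = (3113 - 1*(-10961))*((0 + 1)/((-1 - 1)**2 + (-4 - 1*5))) = (3113 + 10961)*(1/((-2)**2 + (-4 - 5))) = 14074*(1/(4 - 9)) = 14074*(1/(-5)) = 14074*(1*(-1/5)) = 14074*(-1/5) = -14074/5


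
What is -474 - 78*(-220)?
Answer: 16686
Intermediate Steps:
-474 - 78*(-220) = -474 + 17160 = 16686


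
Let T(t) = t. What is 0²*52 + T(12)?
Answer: 12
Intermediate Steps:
0²*52 + T(12) = 0²*52 + 12 = 0*52 + 12 = 0 + 12 = 12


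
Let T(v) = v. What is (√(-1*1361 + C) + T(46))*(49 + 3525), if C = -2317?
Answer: 164404 + 3574*I*√3678 ≈ 1.644e+5 + 2.1675e+5*I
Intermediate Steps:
(√(-1*1361 + C) + T(46))*(49 + 3525) = (√(-1*1361 - 2317) + 46)*(49 + 3525) = (√(-1361 - 2317) + 46)*3574 = (√(-3678) + 46)*3574 = (I*√3678 + 46)*3574 = (46 + I*√3678)*3574 = 164404 + 3574*I*√3678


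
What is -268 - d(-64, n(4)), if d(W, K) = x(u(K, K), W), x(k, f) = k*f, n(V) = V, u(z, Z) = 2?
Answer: -140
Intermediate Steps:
x(k, f) = f*k
d(W, K) = 2*W (d(W, K) = W*2 = 2*W)
-268 - d(-64, n(4)) = -268 - 2*(-64) = -268 - 1*(-128) = -268 + 128 = -140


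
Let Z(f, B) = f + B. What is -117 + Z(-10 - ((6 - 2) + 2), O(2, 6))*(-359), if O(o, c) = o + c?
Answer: 2755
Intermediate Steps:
O(o, c) = c + o
Z(f, B) = B + f
-117 + Z(-10 - ((6 - 2) + 2), O(2, 6))*(-359) = -117 + ((6 + 2) + (-10 - ((6 - 2) + 2)))*(-359) = -117 + (8 + (-10 - (4 + 2)))*(-359) = -117 + (8 + (-10 - 1*6))*(-359) = -117 + (8 + (-10 - 6))*(-359) = -117 + (8 - 16)*(-359) = -117 - 8*(-359) = -117 + 2872 = 2755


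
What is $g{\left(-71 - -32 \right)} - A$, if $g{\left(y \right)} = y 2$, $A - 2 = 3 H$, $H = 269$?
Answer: $-887$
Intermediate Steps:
$A = 809$ ($A = 2 + 3 \cdot 269 = 2 + 807 = 809$)
$g{\left(y \right)} = 2 y$
$g{\left(-71 - -32 \right)} - A = 2 \left(-71 - -32\right) - 809 = 2 \left(-71 + 32\right) - 809 = 2 \left(-39\right) - 809 = -78 - 809 = -887$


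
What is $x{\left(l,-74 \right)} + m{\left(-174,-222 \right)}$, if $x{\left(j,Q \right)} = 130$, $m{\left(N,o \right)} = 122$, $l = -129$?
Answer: $252$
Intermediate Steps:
$x{\left(l,-74 \right)} + m{\left(-174,-222 \right)} = 130 + 122 = 252$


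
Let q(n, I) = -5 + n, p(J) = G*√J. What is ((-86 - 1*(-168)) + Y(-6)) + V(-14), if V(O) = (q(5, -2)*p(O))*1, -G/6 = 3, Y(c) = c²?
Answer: 118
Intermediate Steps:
G = -18 (G = -6*3 = -18)
p(J) = -18*√J
V(O) = 0 (V(O) = ((-5 + 5)*(-18*√O))*1 = (0*(-18*√O))*1 = 0*1 = 0)
((-86 - 1*(-168)) + Y(-6)) + V(-14) = ((-86 - 1*(-168)) + (-6)²) + 0 = ((-86 + 168) + 36) + 0 = (82 + 36) + 0 = 118 + 0 = 118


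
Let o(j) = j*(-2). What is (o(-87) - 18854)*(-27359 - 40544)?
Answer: 1268428040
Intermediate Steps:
o(j) = -2*j
(o(-87) - 18854)*(-27359 - 40544) = (-2*(-87) - 18854)*(-27359 - 40544) = (174 - 18854)*(-67903) = -18680*(-67903) = 1268428040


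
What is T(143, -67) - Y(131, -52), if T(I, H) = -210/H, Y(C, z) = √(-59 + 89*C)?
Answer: 210/67 - 20*√29 ≈ -104.57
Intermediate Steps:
T(143, -67) - Y(131, -52) = -210/(-67) - √(-59 + 89*131) = -210*(-1/67) - √(-59 + 11659) = 210/67 - √11600 = 210/67 - 20*√29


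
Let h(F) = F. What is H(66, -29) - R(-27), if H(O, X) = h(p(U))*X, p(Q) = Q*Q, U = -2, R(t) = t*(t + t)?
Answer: -1574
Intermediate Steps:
R(t) = 2*t² (R(t) = t*(2*t) = 2*t²)
p(Q) = Q²
H(O, X) = 4*X (H(O, X) = (-2)²*X = 4*X)
H(66, -29) - R(-27) = 4*(-29) - 2*(-27)² = -116 - 2*729 = -116 - 1*1458 = -116 - 1458 = -1574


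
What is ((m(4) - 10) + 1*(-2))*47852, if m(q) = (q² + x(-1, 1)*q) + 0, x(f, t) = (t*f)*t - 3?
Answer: -574224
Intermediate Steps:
x(f, t) = -3 + f*t² (x(f, t) = (f*t)*t - 3 = f*t² - 3 = -3 + f*t²)
m(q) = q² - 4*q (m(q) = (q² + (-3 - 1*1²)*q) + 0 = (q² + (-3 - 1*1)*q) + 0 = (q² + (-3 - 1)*q) + 0 = (q² - 4*q) + 0 = q² - 4*q)
((m(4) - 10) + 1*(-2))*47852 = ((4*(-4 + 4) - 10) + 1*(-2))*47852 = ((4*0 - 10) - 2)*47852 = ((0 - 10) - 2)*47852 = (-10 - 2)*47852 = -12*47852 = -574224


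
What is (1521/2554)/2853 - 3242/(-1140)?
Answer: 328121777/115370565 ≈ 2.8441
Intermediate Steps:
(1521/2554)/2853 - 3242/(-1140) = (1521*(1/2554))*(1/2853) - 3242*(-1/1140) = (1521/2554)*(1/2853) + 1621/570 = 169/809618 + 1621/570 = 328121777/115370565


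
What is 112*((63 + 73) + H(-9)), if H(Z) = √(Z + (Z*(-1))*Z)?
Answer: 15232 + 336*I*√10 ≈ 15232.0 + 1062.5*I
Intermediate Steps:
H(Z) = √(Z - Z²) (H(Z) = √(Z + (-Z)*Z) = √(Z - Z²))
112*((63 + 73) + H(-9)) = 112*((63 + 73) + √(-9*(1 - 1*(-9)))) = 112*(136 + √(-9*(1 + 9))) = 112*(136 + √(-9*10)) = 112*(136 + √(-90)) = 112*(136 + 3*I*√10) = 15232 + 336*I*√10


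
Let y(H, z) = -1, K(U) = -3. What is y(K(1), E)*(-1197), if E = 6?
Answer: 1197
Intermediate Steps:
y(K(1), E)*(-1197) = -1*(-1197) = 1197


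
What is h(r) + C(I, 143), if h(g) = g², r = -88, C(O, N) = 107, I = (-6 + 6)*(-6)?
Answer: 7851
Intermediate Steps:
I = 0 (I = 0*(-6) = 0)
h(r) + C(I, 143) = (-88)² + 107 = 7744 + 107 = 7851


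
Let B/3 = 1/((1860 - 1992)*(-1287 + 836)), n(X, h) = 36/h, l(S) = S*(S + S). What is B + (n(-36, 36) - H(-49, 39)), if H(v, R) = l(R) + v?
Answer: -59373247/19844 ≈ -2992.0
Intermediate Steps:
l(S) = 2*S² (l(S) = S*(2*S) = 2*S²)
H(v, R) = v + 2*R² (H(v, R) = 2*R² + v = v + 2*R²)
B = 1/19844 (B = 3/(((1860 - 1992)*(-1287 + 836))) = 3/((-132*(-451))) = 3/59532 = 3*(1/59532) = 1/19844 ≈ 5.0393e-5)
B + (n(-36, 36) - H(-49, 39)) = 1/19844 + (36/36 - (-49 + 2*39²)) = 1/19844 + (36*(1/36) - (-49 + 2*1521)) = 1/19844 + (1 - (-49 + 3042)) = 1/19844 + (1 - 1*2993) = 1/19844 + (1 - 2993) = 1/19844 - 2992 = -59373247/19844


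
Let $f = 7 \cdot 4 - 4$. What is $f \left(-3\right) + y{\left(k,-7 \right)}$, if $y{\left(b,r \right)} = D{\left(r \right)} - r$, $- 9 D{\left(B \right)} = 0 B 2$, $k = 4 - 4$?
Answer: $-65$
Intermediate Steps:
$k = 0$ ($k = 4 - 4 = 0$)
$D{\left(B \right)} = 0$ ($D{\left(B \right)} = - \frac{0 B 2}{9} = - \frac{0 \cdot 2}{9} = \left(- \frac{1}{9}\right) 0 = 0$)
$y{\left(b,r \right)} = - r$ ($y{\left(b,r \right)} = 0 - r = - r$)
$f = 24$ ($f = 28 - 4 = 24$)
$f \left(-3\right) + y{\left(k,-7 \right)} = 24 \left(-3\right) - -7 = -72 + 7 = -65$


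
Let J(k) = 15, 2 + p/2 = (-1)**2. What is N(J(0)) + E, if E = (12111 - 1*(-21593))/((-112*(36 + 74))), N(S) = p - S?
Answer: -2763/140 ≈ -19.736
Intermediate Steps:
p = -2 (p = -4 + 2*(-1)**2 = -4 + 2*1 = -4 + 2 = -2)
N(S) = -2 - S
E = -383/140 (E = (12111 + 21593)/((-112*110)) = 33704/(-12320) = 33704*(-1/12320) = -383/140 ≈ -2.7357)
N(J(0)) + E = (-2 - 1*15) - 383/140 = (-2 - 15) - 383/140 = -17 - 383/140 = -2763/140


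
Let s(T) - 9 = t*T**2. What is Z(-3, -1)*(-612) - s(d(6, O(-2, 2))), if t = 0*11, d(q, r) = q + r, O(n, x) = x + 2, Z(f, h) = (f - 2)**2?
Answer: -15309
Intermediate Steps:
Z(f, h) = (-2 + f)**2
O(n, x) = 2 + x
t = 0
s(T) = 9 (s(T) = 9 + 0*T**2 = 9 + 0 = 9)
Z(-3, -1)*(-612) - s(d(6, O(-2, 2))) = (-2 - 3)**2*(-612) - 1*9 = (-5)**2*(-612) - 9 = 25*(-612) - 9 = -15300 - 9 = -15309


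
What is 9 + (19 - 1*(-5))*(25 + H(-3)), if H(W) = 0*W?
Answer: 609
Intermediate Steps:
H(W) = 0
9 + (19 - 1*(-5))*(25 + H(-3)) = 9 + (19 - 1*(-5))*(25 + 0) = 9 + (19 + 5)*25 = 9 + 24*25 = 9 + 600 = 609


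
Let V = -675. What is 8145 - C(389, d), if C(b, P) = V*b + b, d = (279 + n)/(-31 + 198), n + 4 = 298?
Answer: 270331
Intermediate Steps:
n = 294 (n = -4 + 298 = 294)
d = 573/167 (d = (279 + 294)/(-31 + 198) = 573/167 ≈ 3.4311)
C(b, P) = -674*b (C(b, P) = -675*b + b = -674*b)
8145 - C(389, d) = 8145 - (-674)*389 = 8145 - 1*(-262186) = 8145 + 262186 = 270331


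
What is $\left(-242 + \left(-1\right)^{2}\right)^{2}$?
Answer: $58081$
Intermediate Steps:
$\left(-242 + \left(-1\right)^{2}\right)^{2} = \left(-242 + 1\right)^{2} = \left(-241\right)^{2} = 58081$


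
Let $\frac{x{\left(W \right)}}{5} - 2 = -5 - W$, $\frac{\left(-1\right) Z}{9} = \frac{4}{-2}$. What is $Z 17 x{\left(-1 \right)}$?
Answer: $-3060$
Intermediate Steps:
$Z = 18$ ($Z = - 9 \frac{4}{-2} = - 9 \cdot 4 \left(- \frac{1}{2}\right) = \left(-9\right) \left(-2\right) = 18$)
$x{\left(W \right)} = -15 - 5 W$ ($x{\left(W \right)} = 10 + 5 \left(-5 - W\right) = 10 - \left(25 + 5 W\right) = -15 - 5 W$)
$Z 17 x{\left(-1 \right)} = 18 \cdot 17 \left(-15 - -5\right) = 306 \left(-15 + 5\right) = 306 \left(-10\right) = -3060$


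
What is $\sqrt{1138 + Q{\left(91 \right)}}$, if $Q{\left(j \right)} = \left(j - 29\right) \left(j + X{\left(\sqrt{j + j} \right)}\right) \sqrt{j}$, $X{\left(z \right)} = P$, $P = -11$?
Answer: $\sqrt{1138 + 4960 \sqrt{91}} \approx 220.12$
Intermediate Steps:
$X{\left(z \right)} = -11$
$Q{\left(j \right)} = \sqrt{j} \left(-29 + j\right) \left(-11 + j\right)$ ($Q{\left(j \right)} = \left(j - 29\right) \left(j - 11\right) \sqrt{j} = \left(j - 29\right) \left(-11 + j\right) \sqrt{j} = \left(-29 + j\right) \left(-11 + j\right) \sqrt{j} = \sqrt{j} \left(-29 + j\right) \left(-11 + j\right)$)
$\sqrt{1138 + Q{\left(91 \right)}} = \sqrt{1138 + \sqrt{91} \left(319 + 91^{2} - 3640\right)} = \sqrt{1138 + \sqrt{91} \left(319 + 8281 - 3640\right)} = \sqrt{1138 + \sqrt{91} \cdot 4960} = \sqrt{1138 + 4960 \sqrt{91}}$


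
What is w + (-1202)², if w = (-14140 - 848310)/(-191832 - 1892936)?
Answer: 1506041003961/1042384 ≈ 1.4448e+6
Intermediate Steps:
w = 431225/1042384 (w = -862450/(-2084768) = -862450*(-1/2084768) = 431225/1042384 ≈ 0.41369)
w + (-1202)² = 431225/1042384 + (-1202)² = 431225/1042384 + 1444804 = 1506041003961/1042384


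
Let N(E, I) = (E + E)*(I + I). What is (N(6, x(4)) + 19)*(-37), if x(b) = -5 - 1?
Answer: 4625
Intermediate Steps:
x(b) = -6
N(E, I) = 4*E*I (N(E, I) = (2*E)*(2*I) = 4*E*I)
(N(6, x(4)) + 19)*(-37) = (4*6*(-6) + 19)*(-37) = (-144 + 19)*(-37) = -125*(-37) = 4625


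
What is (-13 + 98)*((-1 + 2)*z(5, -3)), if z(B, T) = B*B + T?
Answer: 1870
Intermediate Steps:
z(B, T) = T + B² (z(B, T) = B² + T = T + B²)
(-13 + 98)*((-1 + 2)*z(5, -3)) = (-13 + 98)*((-1 + 2)*(-3 + 5²)) = 85*(1*(-3 + 25)) = 85*(1*22) = 85*22 = 1870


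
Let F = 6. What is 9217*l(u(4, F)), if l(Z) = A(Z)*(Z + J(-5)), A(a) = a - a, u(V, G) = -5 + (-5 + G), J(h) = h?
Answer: 0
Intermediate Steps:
u(V, G) = -10 + G
A(a) = 0
l(Z) = 0 (l(Z) = 0*(Z - 5) = 0*(-5 + Z) = 0)
9217*l(u(4, F)) = 9217*0 = 0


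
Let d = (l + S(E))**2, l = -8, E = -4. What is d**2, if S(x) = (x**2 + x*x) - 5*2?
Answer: 38416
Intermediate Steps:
S(x) = -10 + 2*x**2 (S(x) = (x**2 + x**2) - 10 = 2*x**2 - 10 = -10 + 2*x**2)
d = 196 (d = (-8 + (-10 + 2*(-4)**2))**2 = (-8 + (-10 + 2*16))**2 = (-8 + (-10 + 32))**2 = (-8 + 22)**2 = 14**2 = 196)
d**2 = 196**2 = 38416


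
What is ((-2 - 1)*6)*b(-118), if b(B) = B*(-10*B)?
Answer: 2506320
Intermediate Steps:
b(B) = -10*B² (b(B) = B*(-10*B) = -10*B²)
((-2 - 1)*6)*b(-118) = ((-2 - 1)*6)*(-10*(-118)²) = (-3*6)*(-10*13924) = -18*(-139240) = 2506320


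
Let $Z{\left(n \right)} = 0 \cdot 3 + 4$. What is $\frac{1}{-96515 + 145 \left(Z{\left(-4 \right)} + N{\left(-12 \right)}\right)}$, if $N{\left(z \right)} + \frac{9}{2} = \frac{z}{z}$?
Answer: $- \frac{2}{192885} \approx -1.0369 \cdot 10^{-5}$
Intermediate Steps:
$N{\left(z \right)} = - \frac{7}{2}$ ($N{\left(z \right)} = - \frac{9}{2} + \frac{z}{z} = - \frac{9}{2} + 1 = - \frac{7}{2}$)
$Z{\left(n \right)} = 4$ ($Z{\left(n \right)} = 0 + 4 = 4$)
$\frac{1}{-96515 + 145 \left(Z{\left(-4 \right)} + N{\left(-12 \right)}\right)} = \frac{1}{-96515 + 145 \left(4 - \frac{7}{2}\right)} = \frac{1}{-96515 + 145 \cdot \frac{1}{2}} = \frac{1}{-96515 + \frac{145}{2}} = \frac{1}{- \frac{192885}{2}} = - \frac{2}{192885}$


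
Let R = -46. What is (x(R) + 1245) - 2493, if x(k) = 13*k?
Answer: -1846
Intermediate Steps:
(x(R) + 1245) - 2493 = (13*(-46) + 1245) - 2493 = (-598 + 1245) - 2493 = 647 - 2493 = -1846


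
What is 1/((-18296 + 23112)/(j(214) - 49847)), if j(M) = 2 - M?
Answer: -50059/4816 ≈ -10.394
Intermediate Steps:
1/((-18296 + 23112)/(j(214) - 49847)) = 1/((-18296 + 23112)/((2 - 1*214) - 49847)) = 1/(4816/((2 - 214) - 49847)) = 1/(4816/(-212 - 49847)) = 1/(4816/(-50059)) = 1/(4816*(-1/50059)) = 1/(-4816/50059) = -50059/4816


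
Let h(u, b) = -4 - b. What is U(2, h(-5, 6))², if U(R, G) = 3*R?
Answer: 36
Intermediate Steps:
U(2, h(-5, 6))² = (3*2)² = 6² = 36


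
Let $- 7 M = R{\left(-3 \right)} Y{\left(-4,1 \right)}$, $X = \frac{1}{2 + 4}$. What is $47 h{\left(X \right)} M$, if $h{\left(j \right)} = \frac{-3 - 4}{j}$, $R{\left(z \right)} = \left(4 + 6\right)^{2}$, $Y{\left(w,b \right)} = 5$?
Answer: $141000$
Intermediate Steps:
$X = \frac{1}{6} \approx 0.16667$
$R{\left(z \right)} = 100$ ($R{\left(z \right)} = 10^{2} = 100$)
$h{\left(j \right)} = - \frac{7}{j}$
$M = - \frac{500}{7}$ ($M = - \frac{100 \cdot 5}{7} = \left(- \frac{1}{7}\right) 500 = - \frac{500}{7} \approx -71.429$)
$47 h{\left(X \right)} M = 47 \left(- 7 \frac{1}{\frac{1}{6}}\right) \left(- \frac{500}{7}\right) = 47 \left(\left(-7\right) 6\right) \left(- \frac{500}{7}\right) = 47 \left(-42\right) \left(- \frac{500}{7}\right) = \left(-1974\right) \left(- \frac{500}{7}\right) = 141000$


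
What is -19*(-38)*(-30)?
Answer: -21660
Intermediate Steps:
-19*(-38)*(-30) = 722*(-30) = -21660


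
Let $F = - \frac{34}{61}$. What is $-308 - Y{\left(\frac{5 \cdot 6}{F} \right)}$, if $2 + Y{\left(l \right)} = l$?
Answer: $- \frac{4287}{17} \approx -252.18$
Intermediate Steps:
$F = - \frac{34}{61}$ ($F = \left(-34\right) \frac{1}{61} = - \frac{34}{61} \approx -0.55738$)
$Y{\left(l \right)} = -2 + l$
$-308 - Y{\left(\frac{5 \cdot 6}{F} \right)} = -308 - \left(-2 + \frac{5 \cdot 6}{- \frac{34}{61}}\right) = -308 - \left(-2 + 30 \left(- \frac{61}{34}\right)\right) = -308 - \left(-2 - \frac{915}{17}\right) = -308 - - \frac{949}{17} = -308 + \frac{949}{17} = - \frac{4287}{17}$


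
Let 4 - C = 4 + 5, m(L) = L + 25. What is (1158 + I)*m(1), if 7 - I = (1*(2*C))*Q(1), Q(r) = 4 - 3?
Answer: 30550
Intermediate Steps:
m(L) = 25 + L
C = -5 (C = 4 - (4 + 5) = 4 - 1*9 = 4 - 9 = -5)
Q(r) = 1
I = 17 (I = 7 - 1*(2*(-5)) = 7 - 1*(-10) = 7 + 10 = 17)
(1158 + I)*m(1) = (1158 + 17)*(25 + 1) = 1175*26 = 30550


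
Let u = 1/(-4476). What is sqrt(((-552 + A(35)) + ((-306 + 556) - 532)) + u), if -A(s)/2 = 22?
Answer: I*sqrt(4397590551)/2238 ≈ 29.631*I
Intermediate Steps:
A(s) = -44 (A(s) = -2*22 = -44)
u = -1/4476 ≈ -0.00022341
sqrt(((-552 + A(35)) + ((-306 + 556) - 532)) + u) = sqrt(((-552 - 44) + ((-306 + 556) - 532)) - 1/4476) = sqrt((-596 + (250 - 532)) - 1/4476) = sqrt((-596 - 282) - 1/4476) = sqrt(-878 - 1/4476) = sqrt(-3929929/4476) = I*sqrt(4397590551)/2238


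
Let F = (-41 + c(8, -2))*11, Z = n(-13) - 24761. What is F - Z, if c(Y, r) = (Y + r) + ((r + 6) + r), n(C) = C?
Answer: 24411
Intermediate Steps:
c(Y, r) = 6 + Y + 3*r (c(Y, r) = (Y + r) + ((6 + r) + r) = (Y + r) + (6 + 2*r) = 6 + Y + 3*r)
Z = -24774 (Z = -13 - 24761 = -24774)
F = -363 (F = (-41 + (6 + 8 + 3*(-2)))*11 = (-41 + (6 + 8 - 6))*11 = (-41 + 8)*11 = -33*11 = -363)
F - Z = -363 - 1*(-24774) = -363 + 24774 = 24411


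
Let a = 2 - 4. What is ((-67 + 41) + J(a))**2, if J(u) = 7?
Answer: 361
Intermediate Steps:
a = -2
((-67 + 41) + J(a))**2 = ((-67 + 41) + 7)**2 = (-26 + 7)**2 = (-19)**2 = 361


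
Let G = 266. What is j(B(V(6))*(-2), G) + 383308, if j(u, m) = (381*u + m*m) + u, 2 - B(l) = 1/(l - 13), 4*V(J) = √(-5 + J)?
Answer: 23076280/51 ≈ 4.5248e+5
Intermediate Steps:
V(J) = √(-5 + J)/4
B(l) = 2 - 1/(-13 + l) (B(l) = 2 - 1/(l - 13) = 2 - 1/(-13 + l))
j(u, m) = m² + 382*u (j(u, m) = (381*u + m²) + u = (m² + 381*u) + u = m² + 382*u)
j(B(V(6))*(-2), G) + 383308 = (266² + 382*(((-27 + 2*(√(-5 + 6)/4))/(-13 + √(-5 + 6)/4))*(-2))) + 383308 = (70756 + 382*(((-27 + 2*(√1/4))/(-13 + √1/4))*(-2))) + 383308 = (70756 + 382*(((-27 + 2*((¼)*1))/(-13 + (¼)*1))*(-2))) + 383308 = (70756 + 382*(((-27 + 2*(¼))/(-13 + ¼))*(-2))) + 383308 = (70756 + 382*(((-27 + ½)/(-51/4))*(-2))) + 383308 = (70756 + 382*(-4/51*(-53/2)*(-2))) + 383308 = (70756 + 382*((106/51)*(-2))) + 383308 = (70756 + 382*(-212/51)) + 383308 = (70756 - 80984/51) + 383308 = 3527572/51 + 383308 = 23076280/51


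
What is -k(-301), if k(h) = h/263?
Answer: 301/263 ≈ 1.1445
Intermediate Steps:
k(h) = h/263 (k(h) = h*(1/263) = h/263)
-k(-301) = -(-301)/263 = -1*(-301/263) = 301/263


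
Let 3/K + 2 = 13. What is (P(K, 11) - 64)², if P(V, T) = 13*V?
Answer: 442225/121 ≈ 3654.8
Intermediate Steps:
K = 3/11 (K = 3/(-2 + 13) = 3/11 ≈ 0.27273)
(P(K, 11) - 64)² = (13*(3/11) - 64)² = (39/11 - 64)² = (-665/11)² = 442225/121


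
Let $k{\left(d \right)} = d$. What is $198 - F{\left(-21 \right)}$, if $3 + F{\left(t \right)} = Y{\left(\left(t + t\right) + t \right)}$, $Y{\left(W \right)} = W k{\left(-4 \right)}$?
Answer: $-51$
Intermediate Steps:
$Y{\left(W \right)} = - 4 W$ ($Y{\left(W \right)} = W \left(-4\right) = - 4 W$)
$F{\left(t \right)} = -3 - 12 t$ ($F{\left(t \right)} = -3 - 4 \left(\left(t + t\right) + t\right) = -3 - 4 \left(2 t + t\right) = -3 - 4 \cdot 3 t = -3 - 12 t$)
$198 - F{\left(-21 \right)} = 198 - \left(-3 - -252\right) = 198 - \left(-3 + 252\right) = 198 - 249 = -51$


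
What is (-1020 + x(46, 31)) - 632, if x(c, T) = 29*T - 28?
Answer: -781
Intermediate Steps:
x(c, T) = -28 + 29*T
(-1020 + x(46, 31)) - 632 = (-1020 + (-28 + 29*31)) - 632 = (-1020 + (-28 + 899)) - 632 = (-1020 + 871) - 632 = -149 - 632 = -781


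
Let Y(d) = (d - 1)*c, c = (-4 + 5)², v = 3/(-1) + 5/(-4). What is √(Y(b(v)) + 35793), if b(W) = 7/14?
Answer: √143170/2 ≈ 189.19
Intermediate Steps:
v = -17/4 (v = 3*(-1) + 5*(-¼) = -3 - 5/4 = -17/4 ≈ -4.2500)
b(W) = ½ (b(W) = 7*(1/14) = ½)
c = 1 (c = 1² = 1)
Y(d) = -1 + d (Y(d) = (d - 1)*1 = (-1 + d)*1 = -1 + d)
√(Y(b(v)) + 35793) = √((-1 + ½) + 35793) = √(-½ + 35793) = √(71585/2) = √143170/2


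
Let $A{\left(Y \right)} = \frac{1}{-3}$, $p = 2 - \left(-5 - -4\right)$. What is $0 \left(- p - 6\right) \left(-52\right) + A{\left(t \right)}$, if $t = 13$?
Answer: $- \frac{1}{3} \approx -0.33333$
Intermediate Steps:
$p = 3$ ($p = 2 - \left(-5 + 4\right) = 2 - -1 = 2 + 1 = 3$)
$A{\left(Y \right)} = - \frac{1}{3}$
$0 \left(- p - 6\right) \left(-52\right) + A{\left(t \right)} = 0 \left(\left(-1\right) 3 - 6\right) \left(-52\right) - \frac{1}{3} = 0 \left(-3 - 6\right) \left(-52\right) - \frac{1}{3} = 0 \left(-9\right) \left(-52\right) - \frac{1}{3} = 0 \left(-52\right) - \frac{1}{3} = 0 - \frac{1}{3} = - \frac{1}{3}$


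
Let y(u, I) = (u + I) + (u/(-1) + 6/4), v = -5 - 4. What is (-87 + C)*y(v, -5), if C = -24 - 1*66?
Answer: 1239/2 ≈ 619.50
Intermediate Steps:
C = -90 (C = -24 - 66 = -90)
v = -9
y(u, I) = 3/2 + I (y(u, I) = (I + u) + (u*(-1) + 6*(1/4)) = (I + u) + (-u + 3/2) = (I + u) + (3/2 - u) = 3/2 + I)
(-87 + C)*y(v, -5) = (-87 - 90)*(3/2 - 5) = -177*(-7/2) = 1239/2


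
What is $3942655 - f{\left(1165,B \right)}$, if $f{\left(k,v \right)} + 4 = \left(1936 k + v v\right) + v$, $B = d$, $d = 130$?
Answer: $1670189$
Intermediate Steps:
$B = 130$
$f{\left(k,v \right)} = -4 + v + v^{2} + 1936 k$ ($f{\left(k,v \right)} = -4 + \left(\left(1936 k + v v\right) + v\right) = -4 + \left(\left(1936 k + v^{2}\right) + v\right) = -4 + \left(\left(v^{2} + 1936 k\right) + v\right) = -4 + \left(v + v^{2} + 1936 k\right) = -4 + v + v^{2} + 1936 k$)
$3942655 - f{\left(1165,B \right)} = 3942655 - \left(-4 + 130 + 130^{2} + 1936 \cdot 1165\right) = 3942655 - \left(-4 + 130 + 16900 + 2255440\right) = 3942655 - 2272466 = 1670189$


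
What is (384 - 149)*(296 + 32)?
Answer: 77080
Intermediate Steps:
(384 - 149)*(296 + 32) = 235*328 = 77080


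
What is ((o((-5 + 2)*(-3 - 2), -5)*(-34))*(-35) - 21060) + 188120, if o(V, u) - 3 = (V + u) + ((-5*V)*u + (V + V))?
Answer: 664480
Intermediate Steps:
o(V, u) = 3 + u + 3*V - 5*V*u (o(V, u) = 3 + ((V + u) + ((-5*V)*u + (V + V))) = 3 + ((V + u) + (-5*V*u + 2*V)) = 3 + ((V + u) + (2*V - 5*V*u)) = 3 + (u + 3*V - 5*V*u) = 3 + u + 3*V - 5*V*u)
((o((-5 + 2)*(-3 - 2), -5)*(-34))*(-35) - 21060) + 188120 = (((3 - 5 + 3*((-5 + 2)*(-3 - 2)) - 5*(-5 + 2)*(-3 - 2)*(-5))*(-34))*(-35) - 21060) + 188120 = (((3 - 5 + 3*(-3*(-5)) - 5*(-3*(-5))*(-5))*(-34))*(-35) - 21060) + 188120 = (((3 - 5 + 3*15 - 5*15*(-5))*(-34))*(-35) - 21060) + 188120 = (((3 - 5 + 45 + 375)*(-34))*(-35) - 21060) + 188120 = ((418*(-34))*(-35) - 21060) + 188120 = (-14212*(-35) - 21060) + 188120 = (497420 - 21060) + 188120 = 476360 + 188120 = 664480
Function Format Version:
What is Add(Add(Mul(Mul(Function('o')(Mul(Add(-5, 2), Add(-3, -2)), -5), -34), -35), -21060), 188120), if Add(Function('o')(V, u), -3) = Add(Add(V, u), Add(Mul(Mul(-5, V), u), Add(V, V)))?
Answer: 664480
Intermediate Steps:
Function('o')(V, u) = Add(3, u, Mul(3, V), Mul(-5, V, u)) (Function('o')(V, u) = Add(3, Add(Add(V, u), Add(Mul(Mul(-5, V), u), Add(V, V)))) = Add(3, Add(Add(V, u), Add(Mul(-5, V, u), Mul(2, V)))) = Add(3, Add(Add(V, u), Add(Mul(2, V), Mul(-5, V, u)))) = Add(3, Add(u, Mul(3, V), Mul(-5, V, u))) = Add(3, u, Mul(3, V), Mul(-5, V, u)))
Add(Add(Mul(Mul(Function('o')(Mul(Add(-5, 2), Add(-3, -2)), -5), -34), -35), -21060), 188120) = Add(Add(Mul(Mul(Add(3, -5, Mul(3, Mul(Add(-5, 2), Add(-3, -2))), Mul(-5, Mul(Add(-5, 2), Add(-3, -2)), -5)), -34), -35), -21060), 188120) = Add(Add(Mul(Mul(Add(3, -5, Mul(3, Mul(-3, -5)), Mul(-5, Mul(-3, -5), -5)), -34), -35), -21060), 188120) = Add(Add(Mul(Mul(Add(3, -5, Mul(3, 15), Mul(-5, 15, -5)), -34), -35), -21060), 188120) = Add(Add(Mul(Mul(Add(3, -5, 45, 375), -34), -35), -21060), 188120) = Add(Add(Mul(Mul(418, -34), -35), -21060), 188120) = Add(Add(Mul(-14212, -35), -21060), 188120) = Add(Add(497420, -21060), 188120) = Add(476360, 188120) = 664480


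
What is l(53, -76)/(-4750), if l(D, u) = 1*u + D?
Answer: 23/4750 ≈ 0.0048421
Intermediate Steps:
l(D, u) = D + u (l(D, u) = u + D = D + u)
l(53, -76)/(-4750) = (53 - 76)/(-4750) = -23*(-1/4750) = 23/4750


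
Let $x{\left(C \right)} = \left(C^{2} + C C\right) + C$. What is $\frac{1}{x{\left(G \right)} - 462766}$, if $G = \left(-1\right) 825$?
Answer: $\frac{1}{897659} \approx 1.114 \cdot 10^{-6}$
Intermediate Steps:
$G = -825$
$x{\left(C \right)} = C + 2 C^{2}$ ($x{\left(C \right)} = \left(C^{2} + C^{2}\right) + C = 2 C^{2} + C = C + 2 C^{2}$)
$\frac{1}{x{\left(G \right)} - 462766} = \frac{1}{- 825 \left(1 + 2 \left(-825\right)\right) - 462766} = \frac{1}{- 825 \left(1 - 1650\right) - 462766} = \frac{1}{\left(-825\right) \left(-1649\right) - 462766} = \frac{1}{1360425 - 462766} = \frac{1}{897659}$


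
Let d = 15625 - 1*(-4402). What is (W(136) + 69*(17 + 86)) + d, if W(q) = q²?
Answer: 45630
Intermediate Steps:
d = 20027 (d = 15625 + 4402 = 20027)
(W(136) + 69*(17 + 86)) + d = (136² + 69*(17 + 86)) + 20027 = (18496 + 69*103) + 20027 = (18496 + 7107) + 20027 = 25603 + 20027 = 45630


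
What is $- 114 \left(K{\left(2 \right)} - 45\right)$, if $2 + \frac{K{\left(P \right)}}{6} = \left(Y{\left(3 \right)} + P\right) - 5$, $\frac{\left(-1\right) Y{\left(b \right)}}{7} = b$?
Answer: $22914$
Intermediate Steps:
$Y{\left(b \right)} = - 7 b$
$K{\left(P \right)} = -168 + 6 P$ ($K{\left(P \right)} = -12 + 6 \left(\left(\left(-7\right) 3 + P\right) - 5\right) = -12 + 6 \left(\left(-21 + P\right) - 5\right) = -12 + 6 \left(-26 + P\right) = -12 + \left(-156 + 6 P\right) = -168 + 6 P$)
$- 114 \left(K{\left(2 \right)} - 45\right) = - 114 \left(\left(-168 + 6 \cdot 2\right) - 45\right) = - 114 \left(\left(-168 + 12\right) - 45\right) = - 114 \left(-156 - 45\right) = \left(-114\right) \left(-201\right) = 22914$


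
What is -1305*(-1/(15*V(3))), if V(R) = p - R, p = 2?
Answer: -87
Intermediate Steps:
V(R) = 2 - R
-1305*(-1/(15*V(3))) = -1305*(-1/(15*(2 - 1*3))) = -1305*(-1/(15*(2 - 3))) = -1305/(-1*5*(-3)) = -1305/((-5*(-3))) = -1305/15 = -1305*1/15 = -87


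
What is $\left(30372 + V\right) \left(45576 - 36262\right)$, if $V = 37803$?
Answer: $634981950$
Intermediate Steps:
$\left(30372 + V\right) \left(45576 - 36262\right) = \left(30372 + 37803\right) \left(45576 - 36262\right) = 68175 \cdot 9314 = 634981950$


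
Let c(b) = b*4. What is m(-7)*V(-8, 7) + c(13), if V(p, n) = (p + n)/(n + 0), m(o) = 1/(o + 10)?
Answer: 1091/21 ≈ 51.952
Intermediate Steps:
m(o) = 1/(10 + o)
V(p, n) = (n + p)/n
c(b) = 4*b
m(-7)*V(-8, 7) + c(13) = ((7 - 8)/7)/(10 - 7) + 4*13 = ((1/7)*(-1))/3 + 52 = (1/3)*(-1/7) + 52 = -1/21 + 52 = 1091/21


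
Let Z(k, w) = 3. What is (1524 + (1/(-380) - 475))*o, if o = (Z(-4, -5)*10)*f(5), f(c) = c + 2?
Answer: 8370999/38 ≈ 2.2029e+5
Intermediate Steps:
f(c) = 2 + c
o = 210 (o = (3*10)*(2 + 5) = 30*7 = 210)
(1524 + (1/(-380) - 475))*o = (1524 + (1/(-380) - 475))*210 = (1524 + (-1/380 - 475))*210 = (1524 - 180501/380)*210 = (398619/380)*210 = 8370999/38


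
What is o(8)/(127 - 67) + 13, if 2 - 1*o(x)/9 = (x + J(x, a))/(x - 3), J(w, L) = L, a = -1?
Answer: 1309/100 ≈ 13.090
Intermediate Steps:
o(x) = 18 - 9*(-1 + x)/(-3 + x) (o(x) = 18 - 9*(x - 1)/(x - 3) = 18 - 9*(-1 + x)/(-3 + x))
o(8)/(127 - 67) + 13 = (9*(-5 + 8)/(-3 + 8))/(127 - 67) + 13 = (9*3/5)/60 + 13 = (9*(⅕)*3)/60 + 13 = (1/60)*(27/5) + 13 = 9/100 + 13 = 1309/100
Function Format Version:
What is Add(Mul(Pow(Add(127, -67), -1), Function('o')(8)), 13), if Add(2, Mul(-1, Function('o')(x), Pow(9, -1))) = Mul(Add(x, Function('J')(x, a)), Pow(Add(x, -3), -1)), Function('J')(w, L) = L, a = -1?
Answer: Rational(1309, 100) ≈ 13.090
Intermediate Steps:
Function('o')(x) = Add(18, Mul(-9, Pow(Add(-3, x), -1), Add(-1, x))) (Function('o')(x) = Add(18, Mul(-9, Mul(Add(x, -1), Pow(Add(x, -3), -1)))) = Add(18, Mul(-9, Mul(Add(-1, x), Pow(Add(-3, x), -1)))) = Add(18, Mul(-9, Mul(Pow(Add(-3, x), -1), Add(-1, x)))) = Add(18, Mul(-9, Pow(Add(-3, x), -1), Add(-1, x))))
Add(Mul(Pow(Add(127, -67), -1), Function('o')(8)), 13) = Add(Mul(Pow(Add(127, -67), -1), Mul(9, Pow(Add(-3, 8), -1), Add(-5, 8))), 13) = Add(Mul(Pow(60, -1), Mul(9, Pow(5, -1), 3)), 13) = Add(Mul(Rational(1, 60), Mul(9, Rational(1, 5), 3)), 13) = Add(Mul(Rational(1, 60), Rational(27, 5)), 13) = Add(Rational(9, 100), 13) = Rational(1309, 100)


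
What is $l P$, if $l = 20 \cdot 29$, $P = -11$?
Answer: $-6380$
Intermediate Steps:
$l = 580$
$l P = 580 \left(-11\right) = -6380$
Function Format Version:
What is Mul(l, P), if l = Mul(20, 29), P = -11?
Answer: -6380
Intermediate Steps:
l = 580
Mul(l, P) = Mul(580, -11) = -6380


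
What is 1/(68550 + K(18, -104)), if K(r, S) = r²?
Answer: 1/68874 ≈ 1.4519e-5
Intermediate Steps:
1/(68550 + K(18, -104)) = 1/(68550 + 18²) = 1/(68550 + 324) = 1/68874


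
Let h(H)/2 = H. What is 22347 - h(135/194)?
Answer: 2167524/97 ≈ 22346.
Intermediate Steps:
h(H) = 2*H
22347 - h(135/194) = 22347 - 2*135/194 = 22347 - 1*135/97 = 22347 - 135/97 = 2167524/97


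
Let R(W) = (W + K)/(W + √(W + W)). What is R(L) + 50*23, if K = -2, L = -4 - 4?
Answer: 1151 + I/2 ≈ 1151.0 + 0.5*I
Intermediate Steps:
L = -8
R(W) = (-2 + W)/(W + √2*√W) (R(W) = (W - 2)/(W + √(W + W)) = (-2 + W)/(W + √(2*W)) = (-2 + W)/(W + √2*√W))
R(L) + 50*23 = (-2 - 8)/(-8 + √2*√(-8)) + 50*23 = -10/(-8 + √2*(2*I*√2)) + 1150 = -10/(-8 + 4*I) + 1150 = ((-8 - 4*I)/80)*(-10) + 1150 = -(-8 - 4*I)/8 + 1150 = 1150 - (-8 - 4*I)/8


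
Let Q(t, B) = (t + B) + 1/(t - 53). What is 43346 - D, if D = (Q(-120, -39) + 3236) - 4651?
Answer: 7771161/173 ≈ 44920.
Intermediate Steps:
Q(t, B) = B + t + 1/(-53 + t) (Q(t, B) = (B + t) + 1/(-53 + t) = B + t + 1/(-53 + t))
D = -272303/173 (D = ((1 + (-120)² - 53*(-39) - 53*(-120) - 39*(-120))/(-53 - 120) + 3236) - 4651 = ((1 + 14400 + 2067 + 6360 + 4680)/(-173) + 3236) - 4651 = (-1/173*27508 + 3236) - 4651 = (-27508/173 + 3236) - 4651 = 532320/173 - 4651 = -272303/173 ≈ -1574.0)
43346 - D = 43346 - 1*(-272303/173) = 43346 + 272303/173 = 7771161/173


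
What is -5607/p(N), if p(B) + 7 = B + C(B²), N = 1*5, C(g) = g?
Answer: -5607/23 ≈ -243.78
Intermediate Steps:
N = 5
p(B) = -7 + B + B² (p(B) = -7 + (B + B²) = -7 + B + B²)
-5607/p(N) = -5607/(-7 + 5 + 5²) = -5607/(-7 + 5 + 25) = -5607/23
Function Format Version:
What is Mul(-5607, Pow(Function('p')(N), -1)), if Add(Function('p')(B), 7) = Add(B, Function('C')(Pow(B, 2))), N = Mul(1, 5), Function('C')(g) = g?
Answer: Rational(-5607, 23) ≈ -243.78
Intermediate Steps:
N = 5
Function('p')(B) = Add(-7, B, Pow(B, 2)) (Function('p')(B) = Add(-7, Add(B, Pow(B, 2))) = Add(-7, B, Pow(B, 2)))
Mul(-5607, Pow(Function('p')(N), -1)) = Mul(-5607, Pow(Add(-7, 5, Pow(5, 2)), -1)) = Mul(-5607, Pow(Add(-7, 5, 25), -1)) = Mul(-5607, Pow(23, -1)) = Mul(-5607, Rational(1, 23)) = Rational(-5607, 23)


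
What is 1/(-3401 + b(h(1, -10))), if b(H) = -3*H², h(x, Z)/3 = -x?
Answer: -1/3428 ≈ -0.00029172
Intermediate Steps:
h(x, Z) = -3*x (h(x, Z) = 3*(-x) = -3*x)
1/(-3401 + b(h(1, -10))) = 1/(-3401 - 3*(-3*1)²) = 1/(-3401 - 3*(-3)²) = 1/(-3401 - 3*9) = 1/(-3401 - 27) = 1/(-3428) = -1/3428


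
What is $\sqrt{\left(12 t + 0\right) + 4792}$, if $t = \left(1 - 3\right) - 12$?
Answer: $68$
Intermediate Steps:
$t = -14$ ($t = -2 - 12 = -14$)
$\sqrt{\left(12 t + 0\right) + 4792} = \sqrt{\left(12 \left(-14\right) + 0\right) + 4792} = \sqrt{\left(-168 + 0\right) + 4792} = \sqrt{-168 + 4792} = \sqrt{4624} = 68$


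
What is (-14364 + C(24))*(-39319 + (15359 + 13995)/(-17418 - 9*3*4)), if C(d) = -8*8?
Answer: 4971413743672/8763 ≈ 5.6732e+8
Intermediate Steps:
C(d) = -64
(-14364 + C(24))*(-39319 + (15359 + 13995)/(-17418 - 9*3*4)) = (-14364 - 64)*(-39319 + (15359 + 13995)/(-17418 - 9*3*4)) = -14428*(-39319 + 29354/(-17418 - 27*4)) = -14428*(-39319 + 29354/(-17418 - 108)) = -14428*(-39319 + 29354/(-17526)) = -14428*(-39319 + 29354*(-1/17526)) = -14428*(-39319 - 14677/8763) = -14428*(-344567074/8763) = 4971413743672/8763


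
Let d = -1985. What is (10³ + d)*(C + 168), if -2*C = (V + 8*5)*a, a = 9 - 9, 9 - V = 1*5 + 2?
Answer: -165480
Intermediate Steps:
V = 2 (V = 9 - (1*5 + 2) = 9 - (5 + 2) = 9 - 1*7 = 9 - 7 = 2)
a = 0
C = 0 (C = -(2 + 8*5)*0/2 = -(2 + 40)*0/2 = -21*0 = -½*0 = 0)
(10³ + d)*(C + 168) = (10³ - 1985)*(0 + 168) = (1000 - 1985)*168 = -985*168 = -165480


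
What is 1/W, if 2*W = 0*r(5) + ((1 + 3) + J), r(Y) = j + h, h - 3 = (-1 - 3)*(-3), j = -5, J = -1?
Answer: 2/3 ≈ 0.66667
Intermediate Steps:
h = 15 (h = 3 + (-1 - 3)*(-3) = 3 - 4*(-3) = 3 + 12 = 15)
r(Y) = 10 (r(Y) = -5 + 15 = 10)
W = 3/2 (W = (0*10 + ((1 + 3) - 1))/2 = (0 + (4 - 1))/2 = (0 + 3)/2 = (1/2)*3 = 3/2 ≈ 1.5000)
1/W = 1/(3/2) = 2/3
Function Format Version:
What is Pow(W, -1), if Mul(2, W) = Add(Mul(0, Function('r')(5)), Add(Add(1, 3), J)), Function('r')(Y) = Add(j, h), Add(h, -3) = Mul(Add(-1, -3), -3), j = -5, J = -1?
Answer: Rational(2, 3) ≈ 0.66667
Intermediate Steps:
h = 15 (h = Add(3, Mul(Add(-1, -3), -3)) = Add(3, Mul(-4, -3)) = Add(3, 12) = 15)
Function('r')(Y) = 10 (Function('r')(Y) = Add(-5, 15) = 10)
W = Rational(3, 2) (W = Mul(Rational(1, 2), Add(Mul(0, 10), Add(Add(1, 3), -1))) = Mul(Rational(1, 2), Add(0, Add(4, -1))) = Mul(Rational(1, 2), Add(0, 3)) = Mul(Rational(1, 2), 3) = Rational(3, 2) ≈ 1.5000)
Pow(W, -1) = Pow(Rational(3, 2), -1) = Rational(2, 3)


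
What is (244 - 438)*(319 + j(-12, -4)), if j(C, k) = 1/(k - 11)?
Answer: -928096/15 ≈ -61873.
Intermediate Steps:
j(C, k) = 1/(-11 + k)
(244 - 438)*(319 + j(-12, -4)) = (244 - 438)*(319 + 1/(-11 - 4)) = -194*(319 + 1/(-15)) = -194*(319 - 1/15) = -194*4784/15 = -928096/15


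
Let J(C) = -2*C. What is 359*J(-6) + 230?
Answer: 4538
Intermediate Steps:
359*J(-6) + 230 = 359*(-2*(-6)) + 230 = 359*12 + 230 = 4308 + 230 = 4538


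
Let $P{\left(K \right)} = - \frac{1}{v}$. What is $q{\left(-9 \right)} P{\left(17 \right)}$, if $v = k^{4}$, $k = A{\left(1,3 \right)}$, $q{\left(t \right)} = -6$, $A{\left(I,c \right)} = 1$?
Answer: $6$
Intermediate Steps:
$k = 1$
$v = 1$ ($v = 1^{4} = 1$)
$P{\left(K \right)} = -1$ ($P{\left(K \right)} = - 1^{-1} = \left(-1\right) 1 = -1$)
$q{\left(-9 \right)} P{\left(17 \right)} = \left(-6\right) \left(-1\right) = 6$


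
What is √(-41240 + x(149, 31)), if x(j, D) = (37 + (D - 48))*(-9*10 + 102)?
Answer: 10*I*√410 ≈ 202.48*I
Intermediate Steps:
x(j, D) = -132 + 12*D (x(j, D) = (37 + (-48 + D))*(-90 + 102) = (-11 + D)*12 = -132 + 12*D)
√(-41240 + x(149, 31)) = √(-41240 + (-132 + 12*31)) = √(-41240 + (-132 + 372)) = √(-41240 + 240) = √(-41000) = 10*I*√410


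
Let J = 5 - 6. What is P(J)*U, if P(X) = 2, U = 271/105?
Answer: 542/105 ≈ 5.1619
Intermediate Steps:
J = -1
U = 271/105 (U = 271*(1/105) = 271/105 ≈ 2.5810)
P(J)*U = 2*(271/105) = 542/105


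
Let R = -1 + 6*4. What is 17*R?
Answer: 391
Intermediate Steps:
R = 23 (R = -1 + 24 = 23)
17*R = 17*23 = 391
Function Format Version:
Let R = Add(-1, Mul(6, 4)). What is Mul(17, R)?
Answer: 391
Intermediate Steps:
R = 23 (R = Add(-1, 24) = 23)
Mul(17, R) = Mul(17, 23) = 391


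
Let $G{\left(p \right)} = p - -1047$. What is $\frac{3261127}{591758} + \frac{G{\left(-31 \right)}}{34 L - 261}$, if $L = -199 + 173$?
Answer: $\frac{3132764287}{677562910} \approx 4.6236$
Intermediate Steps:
$L = -26$
$G{\left(p \right)} = 1047 + p$ ($G{\left(p \right)} = p + 1047 = 1047 + p$)
$\frac{3261127}{591758} + \frac{G{\left(-31 \right)}}{34 L - 261} = \frac{3261127}{591758} + \frac{1047 - 31}{34 \left(-26\right) - 261} = 3261127 \cdot \frac{1}{591758} + \frac{1016}{-884 - 261} = \frac{3261127}{591758} + \frac{1016}{-1145} = \frac{3261127}{591758} + 1016 \left(- \frac{1}{1145}\right) = \frac{3261127}{591758} - \frac{1016}{1145} = \frac{3132764287}{677562910}$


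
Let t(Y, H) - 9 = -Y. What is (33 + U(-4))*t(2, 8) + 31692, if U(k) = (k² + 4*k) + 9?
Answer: 31986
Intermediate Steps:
t(Y, H) = 9 - Y
U(k) = 9 + k² + 4*k
(33 + U(-4))*t(2, 8) + 31692 = (33 + (9 + (-4)² + 4*(-4)))*(9 - 1*2) + 31692 = (33 + (9 + 16 - 16))*(9 - 2) + 31692 = (33 + 9)*7 + 31692 = 42*7 + 31692 = 294 + 31692 = 31986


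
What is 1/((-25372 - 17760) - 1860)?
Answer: -1/44992 ≈ -2.2226e-5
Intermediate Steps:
1/((-25372 - 17760) - 1860) = 1/(-43132 - 1860) = 1/(-44992) = -1/44992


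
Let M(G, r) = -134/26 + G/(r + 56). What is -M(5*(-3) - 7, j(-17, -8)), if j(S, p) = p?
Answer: 1751/312 ≈ 5.6122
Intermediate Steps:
M(G, r) = -67/13 + G/(56 + r) (M(G, r) = -134*1/26 + G/(56 + r) = -67/13 + G/(56 + r))
-M(5*(-3) - 7, j(-17, -8)) = -(-3752 - 67*(-8) + 13*(5*(-3) - 7))/(13*(56 - 8)) = -(-3752 + 536 + 13*(-15 - 7))/(13*48) = -(-3752 + 536 + 13*(-22))/(13*48) = -(-3752 + 536 - 286)/(13*48) = -(-3502)/(13*48) = -1*(-1751/312) = 1751/312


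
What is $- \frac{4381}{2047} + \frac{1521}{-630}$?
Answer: $- \frac{652613}{143290} \approx -4.5545$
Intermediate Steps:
$- \frac{4381}{2047} + \frac{1521}{-630} = \left(-4381\right) \frac{1}{2047} + 1521 \left(- \frac{1}{630}\right) = - \frac{4381}{2047} - \frac{169}{70} = - \frac{652613}{143290}$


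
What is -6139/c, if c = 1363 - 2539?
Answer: 877/168 ≈ 5.2202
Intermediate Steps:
c = -1176
-6139/c = -6139/(-1176) = -6139*(-1/1176) = 877/168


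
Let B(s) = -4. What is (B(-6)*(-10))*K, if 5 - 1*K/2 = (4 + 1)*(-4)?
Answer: 2000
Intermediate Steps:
K = 50 (K = 10 - 2*(4 + 1)*(-4) = 10 - 10*(-4) = 10 - 2*(-20) = 10 + 40 = 50)
(B(-6)*(-10))*K = -4*(-10)*50 = 40*50 = 2000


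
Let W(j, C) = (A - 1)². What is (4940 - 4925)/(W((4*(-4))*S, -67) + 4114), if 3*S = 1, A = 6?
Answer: 15/4139 ≈ 0.0036241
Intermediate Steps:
S = ⅓ (S = (⅓)*1 = ⅓ ≈ 0.33333)
W(j, C) = 25 (W(j, C) = (6 - 1)² = 5² = 25)
(4940 - 4925)/(W((4*(-4))*S, -67) + 4114) = (4940 - 4925)/(25 + 4114) = 15/4139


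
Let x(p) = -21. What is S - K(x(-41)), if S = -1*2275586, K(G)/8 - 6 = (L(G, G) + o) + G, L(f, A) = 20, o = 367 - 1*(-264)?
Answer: -2280674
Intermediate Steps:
o = 631 (o = 367 + 264 = 631)
K(G) = 5256 + 8*G (K(G) = 48 + 8*((20 + 631) + G) = 48 + 8*(651 + G) = 48 + (5208 + 8*G) = 5256 + 8*G)
S = -2275586
S - K(x(-41)) = -2275586 - (5256 + 8*(-21)) = -2275586 - (5256 - 168) = -2275586 - 1*5088 = -2275586 - 5088 = -2280674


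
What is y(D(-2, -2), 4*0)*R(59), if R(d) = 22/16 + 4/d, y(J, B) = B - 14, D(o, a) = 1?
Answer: -4767/236 ≈ -20.199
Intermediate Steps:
y(J, B) = -14 + B
R(d) = 11/8 + 4/d (R(d) = 22*(1/16) + 4/d = 11/8 + 4/d)
y(D(-2, -2), 4*0)*R(59) = (-14 + 4*0)*(11/8 + 4/59) = (-14 + 0)*(11/8 + 4*(1/59)) = -14*(11/8 + 4/59) = -14*681/472 = -4767/236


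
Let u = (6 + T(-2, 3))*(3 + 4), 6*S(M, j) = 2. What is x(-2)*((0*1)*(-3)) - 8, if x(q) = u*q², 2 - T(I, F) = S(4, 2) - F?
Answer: -8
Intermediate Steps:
S(M, j) = ⅓ (S(M, j) = (⅙)*2 = ⅓)
T(I, F) = 5/3 + F (T(I, F) = 2 - (⅓ - F) = 2 + (-⅓ + F) = 5/3 + F)
u = 224/3 (u = (6 + (5/3 + 3))*(3 + 4) = (6 + 14/3)*7 = (32/3)*7 = 224/3 ≈ 74.667)
x(q) = 224*q²/3
x(-2)*((0*1)*(-3)) - 8 = ((224/3)*(-2)²)*((0*1)*(-3)) - 8 = ((224/3)*4)*(0*(-3)) - 8 = (896/3)*0 - 8 = 0 - 8 = -8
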